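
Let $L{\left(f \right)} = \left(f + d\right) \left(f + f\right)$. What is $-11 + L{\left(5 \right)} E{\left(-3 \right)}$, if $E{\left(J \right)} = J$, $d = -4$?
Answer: $-41$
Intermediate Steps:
$L{\left(f \right)} = 2 f \left(-4 + f\right)$ ($L{\left(f \right)} = \left(f - 4\right) \left(f + f\right) = \left(-4 + f\right) 2 f = 2 f \left(-4 + f\right)$)
$-11 + L{\left(5 \right)} E{\left(-3 \right)} = -11 + 2 \cdot 5 \left(-4 + 5\right) \left(-3\right) = -11 + 2 \cdot 5 \cdot 1 \left(-3\right) = -11 + 10 \left(-3\right) = -11 - 30 = -41$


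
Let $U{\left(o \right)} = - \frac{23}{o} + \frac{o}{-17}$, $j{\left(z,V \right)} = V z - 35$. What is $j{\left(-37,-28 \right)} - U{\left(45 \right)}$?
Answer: $\frac{768181}{765} \approx 1004.2$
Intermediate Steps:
$j{\left(z,V \right)} = -35 + V z$
$U{\left(o \right)} = - \frac{23}{o} - \frac{o}{17}$ ($U{\left(o \right)} = - \frac{23}{o} + o \left(- \frac{1}{17}\right) = - \frac{23}{o} - \frac{o}{17}$)
$j{\left(-37,-28 \right)} - U{\left(45 \right)} = \left(-35 - -1036\right) - \left(- \frac{23}{45} - \frac{45}{17}\right) = \left(-35 + 1036\right) - \left(\left(-23\right) \frac{1}{45} - \frac{45}{17}\right) = 1001 - \left(- \frac{23}{45} - \frac{45}{17}\right) = 1001 - - \frac{2416}{765} = 1001 + \frac{2416}{765} = \frac{768181}{765}$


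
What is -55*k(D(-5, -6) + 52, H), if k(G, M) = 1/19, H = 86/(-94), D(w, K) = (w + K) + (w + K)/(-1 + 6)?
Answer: -55/19 ≈ -2.8947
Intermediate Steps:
D(w, K) = 6*K/5 + 6*w/5 (D(w, K) = (K + w) + (K + w)/5 = (K + w) + (K + w)*(1/5) = (K + w) + (K/5 + w/5) = 6*K/5 + 6*w/5)
H = -43/47 (H = 86*(-1/94) = -43/47 ≈ -0.91489)
k(G, M) = 1/19
-55*k(D(-5, -6) + 52, H) = -55*1/19 = -55/19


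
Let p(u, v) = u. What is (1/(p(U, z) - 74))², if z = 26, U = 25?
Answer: 1/2401 ≈ 0.00041649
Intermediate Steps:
(1/(p(U, z) - 74))² = (1/(25 - 74))² = (1/(-49))² = (-1/49)² = 1/2401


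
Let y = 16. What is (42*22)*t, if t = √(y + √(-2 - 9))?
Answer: 924*√(16 + I*√11) ≈ 3715.6 + 381.05*I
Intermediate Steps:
t = √(16 + I*√11) (t = √(16 + √(-2 - 9)) = √(16 + √(-11)) = √(16 + I*√11) ≈ 4.0212 + 0.41239*I)
(42*22)*t = (42*22)*√(16 + I*√11) = 924*√(16 + I*√11)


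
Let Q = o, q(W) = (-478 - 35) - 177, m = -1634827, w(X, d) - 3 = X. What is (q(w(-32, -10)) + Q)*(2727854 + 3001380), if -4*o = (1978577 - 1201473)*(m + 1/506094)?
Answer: 460456605247302379880584/253047 ≈ 1.8196e+18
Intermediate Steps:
w(X, d) = 3 + X
q(W) = -690 (q(W) = -513 - 177 = -690)
o = 80369663073220706/253047 (o = -(1978577 - 1201473)*(-1634827 + 1/506094)/4 = -194276*(-1634827 + 1/506094) = -194276*(-827376135737)/506094 = -¼*(-321478652292882824/253047) = 80369663073220706/253047 ≈ 3.1761e+11)
Q = 80369663073220706/253047 ≈ 3.1761e+11
(q(w(-32, -10)) + Q)*(2727854 + 3001380) = (-690 + 80369663073220706/253047)*(2727854 + 3001380) = (80369662898618276/253047)*5729234 = 460456605247302379880584/253047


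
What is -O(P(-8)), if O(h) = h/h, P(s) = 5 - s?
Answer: -1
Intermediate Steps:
O(h) = 1
-O(P(-8)) = -1*1 = -1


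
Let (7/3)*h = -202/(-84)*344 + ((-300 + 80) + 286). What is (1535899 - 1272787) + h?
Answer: 12911246/49 ≈ 2.6350e+5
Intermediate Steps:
h = 18758/49 (h = 3*(-202/(-84)*344 + ((-300 + 80) + 286))/7 = 3*(-202*(-1/84)*344 + (-220 + 286))/7 = 3*((101/42)*344 + 66)/7 = 3*(17372/21 + 66)/7 = (3/7)*(18758/21) = 18758/49 ≈ 382.82)
(1535899 - 1272787) + h = (1535899 - 1272787) + 18758/49 = 263112 + 18758/49 = 12911246/49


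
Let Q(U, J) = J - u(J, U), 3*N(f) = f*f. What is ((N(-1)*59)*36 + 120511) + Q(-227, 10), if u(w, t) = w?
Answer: 121219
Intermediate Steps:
N(f) = f²/3 (N(f) = (f*f)/3 = f²/3)
Q(U, J) = 0 (Q(U, J) = J - J = 0)
((N(-1)*59)*36 + 120511) + Q(-227, 10) = ((((⅓)*(-1)²)*59)*36 + 120511) + 0 = ((((⅓)*1)*59)*36 + 120511) + 0 = (((⅓)*59)*36 + 120511) + 0 = ((59/3)*36 + 120511) + 0 = (708 + 120511) + 0 = 121219 + 0 = 121219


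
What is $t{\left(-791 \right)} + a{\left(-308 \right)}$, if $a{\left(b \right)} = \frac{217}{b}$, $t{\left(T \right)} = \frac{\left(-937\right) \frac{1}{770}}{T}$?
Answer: $- \frac{77851}{110740} \approx -0.70301$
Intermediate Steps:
$t{\left(T \right)} = - \frac{937}{770 T}$ ($t{\left(T \right)} = \frac{\left(-937\right) \frac{1}{770}}{T} = - \frac{937}{770 T}$)
$t{\left(-791 \right)} + a{\left(-308 \right)} = - \frac{937}{770 \left(-791\right)} + \frac{217}{-308} = \left(- \frac{937}{770}\right) \left(- \frac{1}{791}\right) + 217 \left(- \frac{1}{308}\right) = \frac{937}{609070} - \frac{31}{44} = - \frac{77851}{110740}$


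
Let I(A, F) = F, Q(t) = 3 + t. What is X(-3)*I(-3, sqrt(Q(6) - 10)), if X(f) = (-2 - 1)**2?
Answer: 9*I ≈ 9.0*I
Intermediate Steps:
X(f) = 9 (X(f) = (-3)**2 = 9)
X(-3)*I(-3, sqrt(Q(6) - 10)) = 9*sqrt((3 + 6) - 10) = 9*sqrt(9 - 10) = 9*sqrt(-1) = 9*I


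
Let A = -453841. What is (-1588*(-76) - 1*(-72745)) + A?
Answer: -260408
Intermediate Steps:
(-1588*(-76) - 1*(-72745)) + A = (-1588*(-76) - 1*(-72745)) - 453841 = (120688 + 72745) - 453841 = 193433 - 453841 = -260408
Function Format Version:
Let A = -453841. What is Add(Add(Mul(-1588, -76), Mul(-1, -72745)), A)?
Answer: -260408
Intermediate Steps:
Add(Add(Mul(-1588, -76), Mul(-1, -72745)), A) = Add(Add(Mul(-1588, -76), Mul(-1, -72745)), -453841) = Add(Add(120688, 72745), -453841) = Add(193433, -453841) = -260408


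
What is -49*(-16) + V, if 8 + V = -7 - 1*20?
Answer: 749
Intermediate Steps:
V = -35 (V = -8 + (-7 - 1*20) = -8 + (-7 - 20) = -8 - 27 = -35)
-49*(-16) + V = -49*(-16) - 35 = 784 - 35 = 749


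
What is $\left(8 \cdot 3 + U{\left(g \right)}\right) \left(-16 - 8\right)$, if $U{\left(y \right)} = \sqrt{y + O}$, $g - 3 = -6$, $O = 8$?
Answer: $-576 - 24 \sqrt{5} \approx -629.67$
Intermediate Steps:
$g = -3$ ($g = 3 - 6 = -3$)
$U{\left(y \right)} = \sqrt{8 + y}$ ($U{\left(y \right)} = \sqrt{y + 8} = \sqrt{8 + y}$)
$\left(8 \cdot 3 + U{\left(g \right)}\right) \left(-16 - 8\right) = \left(8 \cdot 3 + \sqrt{8 - 3}\right) \left(-16 - 8\right) = \left(24 + \sqrt{5}\right) \left(-24\right) = -576 - 24 \sqrt{5}$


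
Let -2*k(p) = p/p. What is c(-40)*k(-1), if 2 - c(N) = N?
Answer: -21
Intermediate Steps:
k(p) = -1/2 (k(p) = -p/(2*p) = -1/2*1 = -1/2)
c(N) = 2 - N
c(-40)*k(-1) = (2 - 1*(-40))*(-1/2) = (2 + 40)*(-1/2) = 42*(-1/2) = -21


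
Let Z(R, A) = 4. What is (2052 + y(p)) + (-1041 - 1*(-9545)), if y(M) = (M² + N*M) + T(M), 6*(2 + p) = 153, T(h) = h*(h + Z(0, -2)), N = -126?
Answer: 17587/2 ≈ 8793.5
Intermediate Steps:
T(h) = h*(4 + h) (T(h) = h*(h + 4) = h*(4 + h))
p = 47/2 (p = -2 + (⅙)*153 = -2 + 51/2 = 47/2 ≈ 23.500)
y(M) = M² - 126*M + M*(4 + M) (y(M) = (M² - 126*M) + M*(4 + M) = M² - 126*M + M*(4 + M))
(2052 + y(p)) + (-1041 - 1*(-9545)) = (2052 + 2*(47/2)*(-61 + 47/2)) + (-1041 - 1*(-9545)) = (2052 + 2*(47/2)*(-75/2)) + (-1041 + 9545) = (2052 - 3525/2) + 8504 = 579/2 + 8504 = 17587/2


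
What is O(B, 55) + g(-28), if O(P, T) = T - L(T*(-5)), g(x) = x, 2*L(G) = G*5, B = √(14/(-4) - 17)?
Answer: 1429/2 ≈ 714.50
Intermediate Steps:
B = I*√82/2 (B = √(14*(-¼) - 17) = √(-7/2 - 17) = √(-41/2) = I*√82/2 ≈ 4.5277*I)
L(G) = 5*G/2 (L(G) = (G*5)/2 = (5*G)/2 = 5*G/2)
O(P, T) = 27*T/2 (O(P, T) = T - 5*T*(-5)/2 = T - 5*(-5*T)/2 = T - (-25)*T/2 = T + 25*T/2 = 27*T/2)
O(B, 55) + g(-28) = (27/2)*55 - 28 = 1485/2 - 28 = 1429/2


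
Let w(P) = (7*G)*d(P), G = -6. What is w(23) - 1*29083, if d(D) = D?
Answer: -30049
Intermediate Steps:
w(P) = -42*P (w(P) = (7*(-6))*P = -42*P)
w(23) - 1*29083 = -42*23 - 1*29083 = -966 - 29083 = -30049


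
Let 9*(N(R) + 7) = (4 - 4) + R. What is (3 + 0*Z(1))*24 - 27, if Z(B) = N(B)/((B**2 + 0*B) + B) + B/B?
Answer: 45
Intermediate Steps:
N(R) = -7 + R/9 (N(R) = -7 + ((4 - 4) + R)/9 = -7 + (0 + R)/9 = -7 + R/9)
Z(B) = 1 + (-7 + B/9)/(B + B**2) (Z(B) = (-7 + B/9)/((B**2 + 0*B) + B) + B/B = (-7 + B/9)/((B**2 + 0) + B) + 1 = (-7 + B/9)/(B**2 + B) + 1 = (-7 + B/9)/(B + B**2) + 1 = 1 + (-7 + B/9)/(B + B**2))
(3 + 0*Z(1))*24 - 27 = (3 + 0*((-7 + 1**2 + (10/9)*1)/(1*(1 + 1))))*24 - 27 = (3 + 0*(1*(-7 + 1 + 10/9)/2))*24 - 27 = (3 + 0*(1*(1/2)*(-44/9)))*24 - 27 = (3 + 0*(-22/9))*24 - 27 = (3 + 0)*24 - 27 = 3*24 - 27 = 72 - 27 = 45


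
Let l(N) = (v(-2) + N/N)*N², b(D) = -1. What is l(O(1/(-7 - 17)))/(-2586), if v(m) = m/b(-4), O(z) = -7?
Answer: -49/862 ≈ -0.056845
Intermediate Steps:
v(m) = -m (v(m) = m/(-1) = m*(-1) = -m)
l(N) = 3*N² (l(N) = (-1*(-2) + N/N)*N² = (2 + 1)*N² = 3*N²)
l(O(1/(-7 - 17)))/(-2586) = (3*(-7)²)/(-2586) = (3*49)*(-1/2586) = 147*(-1/2586) = -49/862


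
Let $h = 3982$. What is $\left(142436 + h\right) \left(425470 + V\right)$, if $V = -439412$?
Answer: $-2041359756$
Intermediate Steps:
$\left(142436 + h\right) \left(425470 + V\right) = \left(142436 + 3982\right) \left(425470 - 439412\right) = 146418 \left(-13942\right) = -2041359756$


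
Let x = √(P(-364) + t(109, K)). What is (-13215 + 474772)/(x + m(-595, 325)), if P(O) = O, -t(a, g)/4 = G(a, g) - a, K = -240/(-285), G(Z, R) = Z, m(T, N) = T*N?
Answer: -980808625/410921879 - 923114*I*√91/37393890989 ≈ -2.3868 - 0.00023549*I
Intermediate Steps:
m(T, N) = N*T
K = 16/19 (K = -240*(-1/285) = 16/19 ≈ 0.84210)
t(a, g) = 0 (t(a, g) = -4*(a - a) = -4*0 = 0)
x = 2*I*√91 (x = √(-364 + 0) = √(-364) = 2*I*√91 ≈ 19.079*I)
(-13215 + 474772)/(x + m(-595, 325)) = (-13215 + 474772)/(2*I*√91 + 325*(-595)) = 461557/(2*I*√91 - 193375) = 461557/(-193375 + 2*I*√91)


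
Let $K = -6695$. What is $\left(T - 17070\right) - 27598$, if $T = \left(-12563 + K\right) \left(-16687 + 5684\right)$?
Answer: $211851106$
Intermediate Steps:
$T = 211895774$ ($T = \left(-12563 - 6695\right) \left(-16687 + 5684\right) = \left(-19258\right) \left(-11003\right) = 211895774$)
$\left(T - 17070\right) - 27598 = \left(211895774 - 17070\right) - 27598 = 211878704 - 27598 = 211851106$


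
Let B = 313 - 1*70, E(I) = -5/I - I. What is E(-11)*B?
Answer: 30618/11 ≈ 2783.5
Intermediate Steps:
E(I) = -I - 5/I
B = 243 (B = 313 - 70 = 243)
E(-11)*B = (-1*(-11) - 5/(-11))*243 = (11 - 5*(-1/11))*243 = (11 + 5/11)*243 = (126/11)*243 = 30618/11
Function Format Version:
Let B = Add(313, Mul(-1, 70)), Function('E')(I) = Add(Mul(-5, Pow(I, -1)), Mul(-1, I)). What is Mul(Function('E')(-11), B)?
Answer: Rational(30618, 11) ≈ 2783.5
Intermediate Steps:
Function('E')(I) = Add(Mul(-1, I), Mul(-5, Pow(I, -1)))
B = 243 (B = Add(313, -70) = 243)
Mul(Function('E')(-11), B) = Mul(Add(Mul(-1, -11), Mul(-5, Pow(-11, -1))), 243) = Mul(Add(11, Mul(-5, Rational(-1, 11))), 243) = Mul(Add(11, Rational(5, 11)), 243) = Mul(Rational(126, 11), 243) = Rational(30618, 11)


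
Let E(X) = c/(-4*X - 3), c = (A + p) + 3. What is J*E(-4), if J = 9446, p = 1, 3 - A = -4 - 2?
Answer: 9446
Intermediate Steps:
A = 9 (A = 3 - (-4 - 2) = 3 - 1*(-6) = 3 + 6 = 9)
c = 13 (c = (9 + 1) + 3 = 10 + 3 = 13)
E(X) = 13/(-3 - 4*X) (E(X) = 13/(-4*X - 3) = 13/(-3 - 4*X))
J*E(-4) = 9446*(-13/(3 + 4*(-4))) = 9446*(-13/(3 - 16)) = 9446*(-13/(-13)) = 9446*(-13*(-1/13)) = 9446*1 = 9446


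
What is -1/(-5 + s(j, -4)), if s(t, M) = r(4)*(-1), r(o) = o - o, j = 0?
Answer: ⅕ ≈ 0.20000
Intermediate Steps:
r(o) = 0
s(t, M) = 0 (s(t, M) = 0*(-1) = 0)
-1/(-5 + s(j, -4)) = -1/(-5 + 0) = -1/(-5) = -1*(-⅕) = ⅕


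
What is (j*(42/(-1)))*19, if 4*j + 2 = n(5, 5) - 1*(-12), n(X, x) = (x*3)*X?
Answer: -33915/2 ≈ -16958.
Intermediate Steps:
n(X, x) = 3*X*x (n(X, x) = (3*x)*X = 3*X*x)
j = 85/4 (j = -½ + (3*5*5 - 1*(-12))/4 = -½ + (75 + 12)/4 = -½ + (¼)*87 = -½ + 87/4 = 85/4 ≈ 21.250)
(j*(42/(-1)))*19 = (85*(42/(-1))/4)*19 = (85*(42*(-1))/4)*19 = ((85/4)*(-42))*19 = -1785/2*19 = -33915/2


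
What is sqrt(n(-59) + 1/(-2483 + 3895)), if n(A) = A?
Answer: I*sqrt(29407371)/706 ≈ 7.6811*I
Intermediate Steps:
sqrt(n(-59) + 1/(-2483 + 3895)) = sqrt(-59 + 1/(-2483 + 3895)) = sqrt(-59 + 1/1412) = sqrt(-83307/1412) = I*sqrt(29407371)/706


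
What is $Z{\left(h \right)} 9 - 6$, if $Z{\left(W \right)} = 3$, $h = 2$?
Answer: $21$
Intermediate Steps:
$Z{\left(h \right)} 9 - 6 = 3 \cdot 9 - 6 = 27 - 6 = 21$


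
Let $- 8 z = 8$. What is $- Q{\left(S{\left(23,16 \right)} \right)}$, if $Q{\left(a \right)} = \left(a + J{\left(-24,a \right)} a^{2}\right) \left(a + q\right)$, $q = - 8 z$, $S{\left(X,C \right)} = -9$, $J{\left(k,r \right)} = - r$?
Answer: $720$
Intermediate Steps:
$z = -1$ ($z = \left(- \frac{1}{8}\right) 8 = -1$)
$q = 8$ ($q = \left(-8\right) \left(-1\right) = 8$)
$Q{\left(a \right)} = \left(8 + a\right) \left(a - a^{3}\right)$ ($Q{\left(a \right)} = \left(a + - a a^{2}\right) \left(a + 8\right) = \left(a - a^{3}\right) \left(8 + a\right) = \left(8 + a\right) \left(a - a^{3}\right)$)
$- Q{\left(S{\left(23,16 \right)} \right)} = - \left(-9\right) \left(8 - 9 - \left(-9\right)^{3} - 8 \left(-9\right)^{2}\right) = - \left(-9\right) \left(8 - 9 - -729 - 648\right) = - \left(-9\right) \left(8 - 9 + 729 - 648\right) = - \left(-9\right) 80 = \left(-1\right) \left(-720\right) = 720$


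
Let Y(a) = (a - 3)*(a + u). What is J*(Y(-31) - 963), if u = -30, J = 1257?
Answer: 1396527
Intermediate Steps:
Y(a) = (-30 + a)*(-3 + a) (Y(a) = (a - 3)*(a - 30) = (-3 + a)*(-30 + a) = (-30 + a)*(-3 + a))
J*(Y(-31) - 963) = 1257*((90 + (-31)² - 33*(-31)) - 963) = 1257*((90 + 961 + 1023) - 963) = 1257*(2074 - 963) = 1257*1111 = 1396527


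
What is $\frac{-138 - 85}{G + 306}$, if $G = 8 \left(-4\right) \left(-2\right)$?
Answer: $- \frac{223}{370} \approx -0.6027$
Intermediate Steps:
$G = 64$ ($G = \left(-32\right) \left(-2\right) = 64$)
$\frac{-138 - 85}{G + 306} = \frac{-138 - 85}{64 + 306} = - \frac{223}{370}$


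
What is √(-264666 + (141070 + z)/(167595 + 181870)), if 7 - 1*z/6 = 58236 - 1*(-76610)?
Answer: I*√32322776767065110/349465 ≈ 514.46*I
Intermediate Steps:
z = -809034 (z = 42 - 6*(58236 - 1*(-76610)) = 42 - 6*(58236 + 76610) = 42 - 6*134846 = 42 - 809076 = -809034)
√(-264666 + (141070 + z)/(167595 + 181870)) = √(-264666 + (141070 - 809034)/(167595 + 181870)) = √(-264666 - 667964/349465) = √(-92492171654/349465) = I*√32322776767065110/349465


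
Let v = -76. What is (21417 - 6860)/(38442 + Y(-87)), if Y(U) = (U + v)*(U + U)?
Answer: 14557/66804 ≈ 0.21791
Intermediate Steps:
Y(U) = 2*U*(-76 + U) (Y(U) = (U - 76)*(U + U) = (-76 + U)*(2*U) = 2*U*(-76 + U))
(21417 - 6860)/(38442 + Y(-87)) = (21417 - 6860)/(38442 + 2*(-87)*(-76 - 87)) = 14557/(38442 + 2*(-87)*(-163)) = 14557/(38442 + 28362) = 14557/66804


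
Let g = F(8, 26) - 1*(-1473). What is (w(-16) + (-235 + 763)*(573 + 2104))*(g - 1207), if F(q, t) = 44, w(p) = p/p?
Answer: 438171670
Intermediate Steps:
w(p) = 1
g = 1517 (g = 44 - 1*(-1473) = 44 + 1473 = 1517)
(w(-16) + (-235 + 763)*(573 + 2104))*(g - 1207) = (1 + (-235 + 763)*(573 + 2104))*(1517 - 1207) = (1 + 528*2677)*310 = (1 + 1413456)*310 = 1413457*310 = 438171670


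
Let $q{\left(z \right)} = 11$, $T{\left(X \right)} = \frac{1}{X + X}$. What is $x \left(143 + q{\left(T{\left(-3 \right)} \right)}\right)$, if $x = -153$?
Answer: $-23562$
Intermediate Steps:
$T{\left(X \right)} = \frac{1}{2 X}$
$x \left(143 + q{\left(T{\left(-3 \right)} \right)}\right) = - 153 \left(143 + 11\right) = \left(-153\right) 154 = -23562$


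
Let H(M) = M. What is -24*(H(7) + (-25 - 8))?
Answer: 624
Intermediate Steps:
-24*(H(7) + (-25 - 8)) = -24*(7 + (-25 - 8)) = -24*(7 - 33) = -24*(-26) = 624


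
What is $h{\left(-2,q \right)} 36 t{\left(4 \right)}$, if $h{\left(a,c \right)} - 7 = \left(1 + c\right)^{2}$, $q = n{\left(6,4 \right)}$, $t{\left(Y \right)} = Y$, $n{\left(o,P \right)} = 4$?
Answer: $4608$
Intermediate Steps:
$q = 4$
$h{\left(a,c \right)} = 7 + \left(1 + c\right)^{2}$
$h{\left(-2,q \right)} 36 t{\left(4 \right)} = \left(7 + \left(1 + 4\right)^{2}\right) 36 \cdot 4 = \left(7 + 5^{2}\right) 36 \cdot 4 = \left(7 + 25\right) 36 \cdot 4 = 32 \cdot 36 \cdot 4 = 1152 \cdot 4 = 4608$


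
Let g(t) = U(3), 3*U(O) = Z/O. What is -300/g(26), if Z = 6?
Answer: -450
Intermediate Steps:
U(O) = 2/O (U(O) = (6/O)/3 = 2/O)
g(t) = ⅔ (g(t) = 2/3 = 2*(⅓) = ⅔)
-300/g(26) = -300/⅔ = -300*3/2 = -450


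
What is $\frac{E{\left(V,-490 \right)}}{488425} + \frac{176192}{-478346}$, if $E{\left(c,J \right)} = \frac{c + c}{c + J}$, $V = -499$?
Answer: $- \frac{42554738928546}{115533073727225} \approx -0.36833$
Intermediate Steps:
$E{\left(c,J \right)} = \frac{2 c}{J + c}$
$\frac{E{\left(V,-490 \right)}}{488425} + \frac{176192}{-478346} = \frac{2 \left(-499\right) \frac{1}{-490 - 499}}{488425} + \frac{176192}{-478346} = 2 \left(-499\right) \frac{1}{-989} \cdot \frac{1}{488425} + 176192 \left(- \frac{1}{478346}\right) = 2 \left(-499\right) \left(- \frac{1}{989}\right) \frac{1}{488425} - \frac{88096}{239173} = \frac{998}{989} \cdot \frac{1}{488425} - \frac{88096}{239173} = \frac{998}{483052325} - \frac{88096}{239173} = - \frac{42554738928546}{115533073727225}$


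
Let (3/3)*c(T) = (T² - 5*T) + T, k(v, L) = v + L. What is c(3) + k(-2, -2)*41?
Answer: -167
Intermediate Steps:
k(v, L) = L + v
c(T) = T² - 4*T (c(T) = (T² - 5*T) + T = T² - 4*T)
c(3) + k(-2, -2)*41 = 3*(-4 + 3) + (-2 - 2)*41 = 3*(-1) - 4*41 = -3 - 164 = -167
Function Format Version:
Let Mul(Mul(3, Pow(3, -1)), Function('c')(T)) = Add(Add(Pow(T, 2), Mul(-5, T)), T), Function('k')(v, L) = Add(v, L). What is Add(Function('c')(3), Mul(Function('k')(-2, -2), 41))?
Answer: -167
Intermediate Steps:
Function('k')(v, L) = Add(L, v)
Function('c')(T) = Add(Pow(T, 2), Mul(-4, T)) (Function('c')(T) = Add(Add(Pow(T, 2), Mul(-5, T)), T) = Add(Pow(T, 2), Mul(-4, T)))
Add(Function('c')(3), Mul(Function('k')(-2, -2), 41)) = Add(Mul(3, Add(-4, 3)), Mul(Add(-2, -2), 41)) = Add(Mul(3, -1), Mul(-4, 41)) = Add(-3, -164) = -167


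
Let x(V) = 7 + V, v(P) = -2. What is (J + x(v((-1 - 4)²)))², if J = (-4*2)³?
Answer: 257049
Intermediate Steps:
J = -512 (J = (-8)³ = -512)
(J + x(v((-1 - 4)²)))² = (-512 + (7 - 2))² = (-512 + 5)² = (-507)² = 257049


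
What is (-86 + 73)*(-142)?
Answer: 1846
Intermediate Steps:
(-86 + 73)*(-142) = -13*(-142) = 1846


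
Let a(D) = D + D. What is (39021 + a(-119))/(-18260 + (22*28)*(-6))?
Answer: -38783/21956 ≈ -1.7664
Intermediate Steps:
a(D) = 2*D
(39021 + a(-119))/(-18260 + (22*28)*(-6)) = (39021 + 2*(-119))/(-18260 + (22*28)*(-6)) = (39021 - 238)/(-18260 + 616*(-6)) = 38783/(-18260 - 3696) = 38783/(-21956) = 38783*(-1/21956) = -38783/21956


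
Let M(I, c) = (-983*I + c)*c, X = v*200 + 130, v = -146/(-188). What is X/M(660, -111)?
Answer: 1490/376140483 ≈ 3.9613e-6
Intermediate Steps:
v = 73/94 (v = -146*(-1/188) = 73/94 ≈ 0.77660)
X = 13410/47 (X = (73/94)*200 + 130 = 7300/47 + 130 = 13410/47 ≈ 285.32)
M(I, c) = c*(c - 983*I) (M(I, c) = (c - 983*I)*c = c*(c - 983*I))
X/M(660, -111) = 13410/(47*((-111*(-111 - 983*660)))) = 13410/(47*((-111*(-111 - 648780)))) = 13410/(47*((-111*(-648891)))) = (13410/47)/72026901 = (13410/47)*(1/72026901) = 1490/376140483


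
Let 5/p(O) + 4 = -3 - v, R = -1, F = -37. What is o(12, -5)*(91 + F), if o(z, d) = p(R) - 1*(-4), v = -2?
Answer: 162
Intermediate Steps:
p(O) = -1 (p(O) = 5/(-4 + (-3 - 1*(-2))) = 5/(-4 + (-3 + 2)) = 5/(-4 - 1) = 5/(-5) = 5*(-⅕) = -1)
o(z, d) = 3 (o(z, d) = -1 - 1*(-4) = -1 + 4 = 3)
o(12, -5)*(91 + F) = 3*(91 - 37) = 3*54 = 162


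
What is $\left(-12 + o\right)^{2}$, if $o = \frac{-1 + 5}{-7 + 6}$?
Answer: $256$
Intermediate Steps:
$o = -4$ ($o = \frac{4}{-1} = 4 \left(-1\right) = -4$)
$\left(-12 + o\right)^{2} = \left(-12 - 4\right)^{2} = \left(-16\right)^{2} = 256$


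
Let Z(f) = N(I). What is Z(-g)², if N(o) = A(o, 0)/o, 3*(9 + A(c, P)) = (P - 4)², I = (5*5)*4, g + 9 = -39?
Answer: 121/90000 ≈ 0.0013444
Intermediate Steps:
g = -48 (g = -9 - 39 = -48)
I = 100 (I = 25*4 = 100)
A(c, P) = -9 + (-4 + P)²/3 (A(c, P) = -9 + (P - 4)²/3 = -9 + (-4 + P)²/3)
N(o) = -11/(3*o) (N(o) = (-9 + (-4 + 0)²/3)/o = (-9 + (⅓)*(-4)²)/o = (-9 + (⅓)*16)/o = (-9 + 16/3)/o = -11/(3*o))
Z(f) = -11/300 (Z(f) = -11/3/100 = -11/3*1/100 = -11/300)
Z(-g)² = (-11/300)² = 121/90000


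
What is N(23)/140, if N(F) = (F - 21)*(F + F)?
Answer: 23/35 ≈ 0.65714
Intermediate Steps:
N(F) = 2*F*(-21 + F) (N(F) = (-21 + F)*(2*F) = 2*F*(-21 + F))
N(23)/140 = (2*23*(-21 + 23))/140 = (2*23*2)*(1/140) = 92*(1/140) = 23/35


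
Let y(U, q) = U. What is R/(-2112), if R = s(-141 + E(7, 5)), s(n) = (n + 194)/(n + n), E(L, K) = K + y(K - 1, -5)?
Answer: 31/278784 ≈ 0.00011120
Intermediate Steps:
E(L, K) = -1 + 2*K (E(L, K) = K + (K - 1) = K + (-1 + K) = -1 + 2*K)
s(n) = (194 + n)/(2*n) (s(n) = (194 + n)/((2*n)) = (194 + n)*(1/(2*n)) = (194 + n)/(2*n))
R = -31/132 (R = (194 + (-141 + (-1 + 2*5)))/(2*(-141 + (-1 + 2*5))) = (194 + (-141 + (-1 + 10)))/(2*(-141 + (-1 + 10))) = (194 + (-141 + 9))/(2*(-141 + 9)) = (1/2)*(194 - 132)/(-132) = (1/2)*(-1/132)*62 = -31/132 ≈ -0.23485)
R/(-2112) = -31/132/(-2112) = -31/132*(-1/2112) = 31/278784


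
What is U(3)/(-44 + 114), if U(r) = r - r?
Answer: 0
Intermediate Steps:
U(r) = 0
U(3)/(-44 + 114) = 0/(-44 + 114) = 0/70 = (1/70)*0 = 0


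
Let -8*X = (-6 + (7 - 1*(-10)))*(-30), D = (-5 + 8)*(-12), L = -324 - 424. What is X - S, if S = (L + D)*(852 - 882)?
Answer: -93915/4 ≈ -23479.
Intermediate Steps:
L = -748
D = -36 (D = 3*(-12) = -36)
S = 23520 (S = (-748 - 36)*(852 - 882) = -784*(-30) = 23520)
X = 165/4 (X = -(-6 + (7 - 1*(-10)))*(-30)/8 = -(-6 + (7 + 10))*(-30)/8 = -(-6 + 17)*(-30)/8 = -11*(-30)/8 = -1/8*(-330) = 165/4 ≈ 41.250)
X - S = 165/4 - 1*23520 = 165/4 - 23520 = -93915/4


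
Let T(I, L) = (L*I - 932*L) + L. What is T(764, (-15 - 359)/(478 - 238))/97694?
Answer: 31229/11723280 ≈ 0.0026638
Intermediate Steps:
T(I, L) = -931*L + I*L (T(I, L) = (I*L - 932*L) + L = (-932*L + I*L) + L = -931*L + I*L)
T(764, (-15 - 359)/(478 - 238))/97694 = (((-15 - 359)/(478 - 238))*(-931 + 764))/97694 = (-374/240*(-167))*(1/97694) = (-374*1/240*(-167))*(1/97694) = -187/120*(-167)*(1/97694) = (31229/120)*(1/97694) = 31229/11723280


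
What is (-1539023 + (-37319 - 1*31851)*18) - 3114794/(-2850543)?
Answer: -7936145192275/2850543 ≈ -2.7841e+6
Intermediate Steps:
(-1539023 + (-37319 - 1*31851)*18) - 3114794/(-2850543) = (-1539023 + (-37319 - 31851)*18) - 3114794*(-1/2850543) = (-1539023 - 69170*18) + 3114794/2850543 = (-1539023 - 1245060) + 3114794/2850543 = -2784083 + 3114794/2850543 = -7936145192275/2850543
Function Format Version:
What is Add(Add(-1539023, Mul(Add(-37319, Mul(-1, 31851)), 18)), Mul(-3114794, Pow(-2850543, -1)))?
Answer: Rational(-7936145192275, 2850543) ≈ -2.7841e+6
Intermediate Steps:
Add(Add(-1539023, Mul(Add(-37319, Mul(-1, 31851)), 18)), Mul(-3114794, Pow(-2850543, -1))) = Add(Add(-1539023, Mul(Add(-37319, -31851), 18)), Mul(-3114794, Rational(-1, 2850543))) = Add(Add(-1539023, Mul(-69170, 18)), Rational(3114794, 2850543)) = Add(Add(-1539023, -1245060), Rational(3114794, 2850543)) = Add(-2784083, Rational(3114794, 2850543)) = Rational(-7936145192275, 2850543)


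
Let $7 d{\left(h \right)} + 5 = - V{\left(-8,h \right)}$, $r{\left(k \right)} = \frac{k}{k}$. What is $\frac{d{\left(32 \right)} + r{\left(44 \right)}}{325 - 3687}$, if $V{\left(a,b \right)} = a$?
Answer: $- \frac{5}{11767} \approx -0.00042492$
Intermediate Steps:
$r{\left(k \right)} = 1$
$d{\left(h \right)} = \frac{3}{7}$ ($d{\left(h \right)} = - \frac{5}{7} + \frac{\left(-1\right) \left(-8\right)}{7} = - \frac{5}{7} + \frac{1}{7} \cdot 8 = - \frac{5}{7} + \frac{8}{7} = \frac{3}{7}$)
$\frac{d{\left(32 \right)} + r{\left(44 \right)}}{325 - 3687} = \frac{\frac{3}{7} + 1}{325 - 3687} = \frac{10}{7 \left(-3362\right)} = \frac{10}{7} \left(- \frac{1}{3362}\right) = - \frac{5}{11767}$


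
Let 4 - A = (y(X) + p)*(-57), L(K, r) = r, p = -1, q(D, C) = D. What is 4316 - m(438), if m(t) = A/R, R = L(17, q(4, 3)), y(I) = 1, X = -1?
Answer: 4315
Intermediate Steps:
R = 4
A = 4 (A = 4 - (1 - 1)*(-57) = 4 - 0*(-57) = 4 - 1*0 = 4 + 0 = 4)
m(t) = 1 (m(t) = 4/4 = 4*(¼) = 1)
4316 - m(438) = 4316 - 1*1 = 4316 - 1 = 4315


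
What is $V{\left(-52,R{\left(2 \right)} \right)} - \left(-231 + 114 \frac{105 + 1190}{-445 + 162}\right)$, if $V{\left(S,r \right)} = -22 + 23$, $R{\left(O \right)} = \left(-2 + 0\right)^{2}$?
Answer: $\frac{213286}{283} \approx 753.66$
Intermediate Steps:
$R{\left(O \right)} = 4$ ($R{\left(O \right)} = \left(-2\right)^{2} = 4$)
$V{\left(S,r \right)} = 1$
$V{\left(-52,R{\left(2 \right)} \right)} - \left(-231 + 114 \frac{105 + 1190}{-445 + 162}\right) = 1 - \left(-231 + 114 \frac{105 + 1190}{-445 + 162}\right) = 1 - \left(-231 + \frac{114}{\left(-283\right) \frac{1}{1295}}\right) = 1 - \left(-231 + \frac{114}{- \frac{283}{1295}}\right) = 1 + \left(\left(-114\right) \left(- \frac{1295}{283}\right) + 231\right) = 1 + \left(\frac{147630}{283} + 231\right) = 1 + \frac{213003}{283} = \frac{213286}{283}$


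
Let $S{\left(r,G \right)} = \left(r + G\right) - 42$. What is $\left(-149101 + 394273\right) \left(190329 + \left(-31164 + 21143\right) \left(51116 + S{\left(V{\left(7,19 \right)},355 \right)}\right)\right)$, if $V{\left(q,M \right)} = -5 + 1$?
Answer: $-126297805030512$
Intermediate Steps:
$V{\left(q,M \right)} = -4$
$S{\left(r,G \right)} = -42 + G + r$ ($S{\left(r,G \right)} = \left(G + r\right) - 42 = -42 + G + r$)
$\left(-149101 + 394273\right) \left(190329 + \left(-31164 + 21143\right) \left(51116 + S{\left(V{\left(7,19 \right)},355 \right)}\right)\right) = \left(-149101 + 394273\right) \left(190329 + \left(-31164 + 21143\right) \left(51116 - -309\right)\right) = 245172 \left(190329 - 10021 \left(51116 + 309\right)\right) = 245172 \left(190329 - 515329925\right) = 245172 \left(-515139596\right) = -126297805030512$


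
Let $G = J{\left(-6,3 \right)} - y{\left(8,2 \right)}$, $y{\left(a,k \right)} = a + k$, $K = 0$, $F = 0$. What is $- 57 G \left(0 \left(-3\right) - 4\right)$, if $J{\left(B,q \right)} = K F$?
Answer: $-2280$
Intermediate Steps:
$J{\left(B,q \right)} = 0$ ($J{\left(B,q \right)} = 0 \cdot 0 = 0$)
$G = -10$ ($G = 0 - \left(8 + 2\right) = 0 - 10 = -10$)
$- 57 G \left(0 \left(-3\right) - 4\right) = \left(-57\right) \left(-10\right) \left(0 \left(-3\right) - 4\right) = 570 \left(0 - 4\right) = 570 \left(-4\right) = -2280$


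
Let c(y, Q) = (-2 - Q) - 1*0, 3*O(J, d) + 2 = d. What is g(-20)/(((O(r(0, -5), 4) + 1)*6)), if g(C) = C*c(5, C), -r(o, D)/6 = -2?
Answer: -36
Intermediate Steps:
r(o, D) = 12 (r(o, D) = -6*(-2) = 12)
O(J, d) = -⅔ + d/3
c(y, Q) = -2 - Q (c(y, Q) = (-2 - Q) + 0 = -2 - Q)
g(C) = C*(-2 - C)
g(-20)/(((O(r(0, -5), 4) + 1)*6)) = (-1*(-20)*(2 - 20))/((((-⅔ + (⅓)*4) + 1)*6)) = (-1*(-20)*(-18))/((((-⅔ + 4/3) + 1)*6)) = -360*1/(6*(⅔ + 1)) = -360/((5/3)*6) = -360/10 = -360*⅒ = -36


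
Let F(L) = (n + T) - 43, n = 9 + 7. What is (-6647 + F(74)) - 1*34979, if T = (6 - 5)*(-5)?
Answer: -41658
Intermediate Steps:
n = 16
T = -5 (T = 1*(-5) = -5)
F(L) = -32 (F(L) = (16 - 5) - 43 = 11 - 43 = -32)
(-6647 + F(74)) - 1*34979 = (-6647 - 32) - 1*34979 = -6679 - 34979 = -41658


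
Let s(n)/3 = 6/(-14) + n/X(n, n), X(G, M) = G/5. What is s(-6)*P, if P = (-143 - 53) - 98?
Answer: -4032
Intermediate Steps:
X(G, M) = G/5 (X(G, M) = G*(1/5) = G/5)
P = -294 (P = -196 - 98 = -294)
s(n) = 96/7 (s(n) = 3*(6/(-14) + n/((n/5))) = 3*(6*(-1/14) + n*(5/n)) = 3*(-3/7 + 5) = 3*(32/7) = 96/7)
s(-6)*P = (96/7)*(-294) = -4032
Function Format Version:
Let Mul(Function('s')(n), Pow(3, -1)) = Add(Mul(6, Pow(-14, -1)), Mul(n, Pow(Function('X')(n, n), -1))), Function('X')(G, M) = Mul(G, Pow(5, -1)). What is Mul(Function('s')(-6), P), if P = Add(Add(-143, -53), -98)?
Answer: -4032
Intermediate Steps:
Function('X')(G, M) = Mul(Rational(1, 5), G) (Function('X')(G, M) = Mul(G, Rational(1, 5)) = Mul(Rational(1, 5), G))
P = -294 (P = Add(-196, -98) = -294)
Function('s')(n) = Rational(96, 7) (Function('s')(n) = Mul(3, Add(Mul(6, Pow(-14, -1)), Mul(n, Pow(Mul(Rational(1, 5), n), -1)))) = Mul(3, Add(Mul(6, Rational(-1, 14)), Mul(n, Mul(5, Pow(n, -1))))) = Mul(3, Add(Rational(-3, 7), 5)) = Mul(3, Rational(32, 7)) = Rational(96, 7))
Mul(Function('s')(-6), P) = Mul(Rational(96, 7), -294) = -4032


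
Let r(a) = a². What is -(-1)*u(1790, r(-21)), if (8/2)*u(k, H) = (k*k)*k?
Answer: 1433834750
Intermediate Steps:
u(k, H) = k³/4 (u(k, H) = ((k*k)*k)/4 = (k²*k)/4 = k³/4)
-(-1)*u(1790, r(-21)) = -(-1)*(¼)*1790³ = -(-1)*(¼)*5735339000 = -(-1)*1433834750 = -1*(-1433834750) = 1433834750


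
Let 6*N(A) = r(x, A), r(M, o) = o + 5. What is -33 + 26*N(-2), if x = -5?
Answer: -20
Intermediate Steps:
r(M, o) = 5 + o
N(A) = ⅚ + A/6 (N(A) = (5 + A)/6 = ⅚ + A/6)
-33 + 26*N(-2) = -33 + 26*(⅚ + (⅙)*(-2)) = -33 + 26*(⅚ - ⅓) = -33 + 26*(½) = -33 + 13 = -20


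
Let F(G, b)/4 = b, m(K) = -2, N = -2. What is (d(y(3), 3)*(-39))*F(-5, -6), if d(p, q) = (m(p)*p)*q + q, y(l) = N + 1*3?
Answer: -2808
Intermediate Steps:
y(l) = 1 (y(l) = -2 + 1*3 = -2 + 3 = 1)
F(G, b) = 4*b
d(p, q) = q - 2*p*q (d(p, q) = (-2*p)*q + q = -2*p*q + q = q - 2*p*q)
(d(y(3), 3)*(-39))*F(-5, -6) = ((3*(1 - 2*1))*(-39))*(4*(-6)) = ((3*(1 - 2))*(-39))*(-24) = ((3*(-1))*(-39))*(-24) = -3*(-39)*(-24) = 117*(-24) = -2808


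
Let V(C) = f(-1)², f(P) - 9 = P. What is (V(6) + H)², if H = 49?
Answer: 12769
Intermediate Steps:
f(P) = 9 + P
V(C) = 64 (V(C) = (9 - 1)² = 8² = 64)
(V(6) + H)² = (64 + 49)² = 113² = 12769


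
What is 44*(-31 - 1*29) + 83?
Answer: -2557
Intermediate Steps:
44*(-31 - 1*29) + 83 = 44*(-31 - 29) + 83 = 44*(-60) + 83 = -2640 + 83 = -2557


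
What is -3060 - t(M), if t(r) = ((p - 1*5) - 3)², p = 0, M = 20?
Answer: -3124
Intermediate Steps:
t(r) = 64 (t(r) = ((0 - 1*5) - 3)² = ((0 - 5) - 3)² = (-5 - 3)² = (-8)² = 64)
-3060 - t(M) = -3060 - 1*64 = -3060 - 64 = -3124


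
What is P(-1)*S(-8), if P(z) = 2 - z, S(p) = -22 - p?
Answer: -42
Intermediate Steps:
P(-1)*S(-8) = (2 - 1*(-1))*(-22 - 1*(-8)) = (2 + 1)*(-22 + 8) = 3*(-14) = -42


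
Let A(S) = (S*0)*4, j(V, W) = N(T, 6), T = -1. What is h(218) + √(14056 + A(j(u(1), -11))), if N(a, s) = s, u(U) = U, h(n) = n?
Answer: 218 + 2*√3514 ≈ 336.56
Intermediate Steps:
j(V, W) = 6
A(S) = 0 (A(S) = 0*4 = 0)
h(218) + √(14056 + A(j(u(1), -11))) = 218 + √(14056 + 0) = 218 + √14056 = 218 + 2*√3514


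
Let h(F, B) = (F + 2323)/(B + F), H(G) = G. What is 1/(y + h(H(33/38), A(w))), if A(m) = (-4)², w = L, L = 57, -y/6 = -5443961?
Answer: 641/20937562313 ≈ 3.0615e-8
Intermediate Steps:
y = 32663766 (y = -6*(-5443961) = 32663766)
w = 57
A(m) = 16
h(F, B) = (2323 + F)/(B + F)
1/(y + h(H(33/38), A(w))) = 1/(32663766 + (2323 + 33/38)/(16 + 33/38)) = 1/(32663766 + (88307/38)/(641/38)) = 1/(32663766 + (38/641)*(88307/38)) = 1/(32663766 + 88307/641) = 1/(20937562313/641) = 641/20937562313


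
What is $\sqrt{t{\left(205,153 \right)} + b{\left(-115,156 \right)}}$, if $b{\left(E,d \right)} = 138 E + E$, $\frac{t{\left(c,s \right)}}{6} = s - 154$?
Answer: $i \sqrt{15991} \approx 126.46 i$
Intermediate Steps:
$t{\left(c,s \right)} = -924 + 6 s$ ($t{\left(c,s \right)} = 6 \left(s - 154\right) = 6 \left(-154 + s\right) = -924 + 6 s$)
$b{\left(E,d \right)} = 139 E$
$\sqrt{t{\left(205,153 \right)} + b{\left(-115,156 \right)}} = \sqrt{\left(-924 + 6 \cdot 153\right) + 139 \left(-115\right)} = \sqrt{\left(-924 + 918\right) - 15985} = \sqrt{-6 - 15985} = \sqrt{-15991} = i \sqrt{15991}$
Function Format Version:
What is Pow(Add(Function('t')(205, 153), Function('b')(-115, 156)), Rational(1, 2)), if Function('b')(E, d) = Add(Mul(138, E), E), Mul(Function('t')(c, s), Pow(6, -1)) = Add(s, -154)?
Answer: Mul(I, Pow(15991, Rational(1, 2))) ≈ Mul(126.46, I)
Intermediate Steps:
Function('t')(c, s) = Add(-924, Mul(6, s)) (Function('t')(c, s) = Mul(6, Add(s, -154)) = Mul(6, Add(-154, s)) = Add(-924, Mul(6, s)))
Function('b')(E, d) = Mul(139, E)
Pow(Add(Function('t')(205, 153), Function('b')(-115, 156)), Rational(1, 2)) = Pow(Add(Add(-924, Mul(6, 153)), Mul(139, -115)), Rational(1, 2)) = Pow(Add(Add(-924, 918), -15985), Rational(1, 2)) = Pow(Add(-6, -15985), Rational(1, 2)) = Pow(-15991, Rational(1, 2)) = Mul(I, Pow(15991, Rational(1, 2)))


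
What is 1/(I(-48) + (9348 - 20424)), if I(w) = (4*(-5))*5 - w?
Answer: -1/11128 ≈ -8.9863e-5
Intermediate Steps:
I(w) = -100 - w (I(w) = -20*5 - w = -100 - w)
1/(I(-48) + (9348 - 20424)) = 1/((-100 - 1*(-48)) + (9348 - 20424)) = 1/((-100 + 48) - 11076) = 1/(-52 - 11076) = 1/(-11128) = -1/11128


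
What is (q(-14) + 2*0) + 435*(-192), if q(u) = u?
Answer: -83534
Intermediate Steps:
(q(-14) + 2*0) + 435*(-192) = (-14 + 2*0) + 435*(-192) = (-14 + 0) - 83520 = -14 - 83520 = -83534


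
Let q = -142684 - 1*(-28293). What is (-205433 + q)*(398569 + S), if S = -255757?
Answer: -45674705088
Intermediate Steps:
q = -114391 (q = -142684 + 28293 = -114391)
(-205433 + q)*(398569 + S) = (-205433 - 114391)*(398569 - 255757) = -319824*142812 = -45674705088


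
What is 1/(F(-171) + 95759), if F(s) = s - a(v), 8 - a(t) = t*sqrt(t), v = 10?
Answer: 4779/456776770 - sqrt(10)/913553540 ≈ 1.0459e-5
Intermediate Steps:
a(t) = 8 - t**(3/2) (a(t) = 8 - t*sqrt(t) = 8 - t**(3/2))
F(s) = -8 + s + 10*sqrt(10) (F(s) = s - (8 - 10**(3/2)) = s - (8 - 10*sqrt(10)) = s + (-8 + 10*sqrt(10)) = -8 + s + 10*sqrt(10))
1/(F(-171) + 95759) = 1/((-8 - 171 + 10*sqrt(10)) + 95759) = 1/((-179 + 10*sqrt(10)) + 95759) = 1/(95580 + 10*sqrt(10))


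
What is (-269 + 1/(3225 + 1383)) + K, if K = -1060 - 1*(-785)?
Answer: -2506751/4608 ≈ -544.00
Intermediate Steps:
K = -275 (K = -1060 + 785 = -275)
(-269 + 1/(3225 + 1383)) + K = (-269 + 1/(3225 + 1383)) - 275 = (-269 + 1/4608) - 275 = -1239551/4608 - 275 = -2506751/4608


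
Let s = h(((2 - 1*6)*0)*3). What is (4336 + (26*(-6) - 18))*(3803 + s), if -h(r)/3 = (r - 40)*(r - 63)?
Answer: -15636634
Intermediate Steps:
h(r) = -3*(-63 + r)*(-40 + r) (h(r) = -3*(r - 40)*(r - 63) = -3*(-40 + r)*(-63 + r) = -3*(-63 + r)*(-40 + r))
s = -7560 (s = -7560 - 3*(((2 - 1*6)*0)*3)**2 + 309*(((2 - 1*6)*0)*3) = -7560 - 3*(((2 - 6)*0)*3)**2 + 309*(((2 - 6)*0)*3) = -7560 - 3*(-4*0*3)**2 + 309*(-4*0*3) = -7560 - 3*(0*3)**2 + 309*(0*3) = -7560 - 3*0**2 + 309*0 = -7560 - 3*0 + 0 = -7560 + 0 + 0 = -7560)
(4336 + (26*(-6) - 18))*(3803 + s) = (4336 + (26*(-6) - 18))*(3803 - 7560) = (4336 + (-156 - 18))*(-3757) = (4336 - 174)*(-3757) = 4162*(-3757) = -15636634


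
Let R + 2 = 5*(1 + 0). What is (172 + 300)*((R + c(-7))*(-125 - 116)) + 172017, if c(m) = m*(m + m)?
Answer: -11316935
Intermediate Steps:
R = 3 (R = -2 + 5*(1 + 0) = -2 + 5*1 = -2 + 5 = 3)
c(m) = 2*m² (c(m) = m*(2*m) = 2*m²)
(172 + 300)*((R + c(-7))*(-125 - 116)) + 172017 = (172 + 300)*((3 + 2*(-7)²)*(-125 - 116)) + 172017 = 472*((3 + 2*49)*(-241)) + 172017 = 472*((3 + 98)*(-241)) + 172017 = 472*(101*(-241)) + 172017 = 472*(-24341) + 172017 = -11488952 + 172017 = -11316935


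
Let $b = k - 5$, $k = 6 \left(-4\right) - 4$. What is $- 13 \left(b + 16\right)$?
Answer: $221$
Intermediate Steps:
$k = -28$ ($k = -24 - 4 = -28$)
$b = -33$ ($b = -28 - 5 = -33$)
$- 13 \left(b + 16\right) = - 13 \left(-33 + 16\right) = \left(-13\right) \left(-17\right) = 221$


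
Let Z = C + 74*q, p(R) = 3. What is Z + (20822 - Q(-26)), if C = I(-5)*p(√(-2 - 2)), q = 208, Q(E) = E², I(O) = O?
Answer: 35523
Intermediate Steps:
C = -15 (C = -5*3 = -15)
Z = 15377 (Z = -15 + 74*208 = -15 + 15392 = 15377)
Z + (20822 - Q(-26)) = 15377 + (20822 - 1*(-26)²) = 15377 + (20822 - 1*676) = 15377 + (20822 - 676) = 15377 + 20146 = 35523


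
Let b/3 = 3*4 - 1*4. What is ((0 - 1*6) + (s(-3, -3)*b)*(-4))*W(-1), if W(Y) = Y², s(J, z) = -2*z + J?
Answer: -294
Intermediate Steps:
s(J, z) = J - 2*z
b = 24 (b = 3*(3*4 - 1*4) = 3*(12 - 4) = 3*8 = 24)
((0 - 1*6) + (s(-3, -3)*b)*(-4))*W(-1) = ((0 - 1*6) + ((-3 - 2*(-3))*24)*(-4))*(-1)² = ((0 - 6) + ((-3 + 6)*24)*(-4))*1 = (-6 + (3*24)*(-4))*1 = (-6 + 72*(-4))*1 = (-6 - 288)*1 = -294*1 = -294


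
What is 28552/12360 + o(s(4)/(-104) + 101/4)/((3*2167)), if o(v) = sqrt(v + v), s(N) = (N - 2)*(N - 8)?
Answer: 3569/1545 + sqrt(34242)/169026 ≈ 2.3111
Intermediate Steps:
s(N) = (-8 + N)*(-2 + N) (s(N) = (-2 + N)*(-8 + N) = (-8 + N)*(-2 + N))
o(v) = sqrt(2)*sqrt(v) (o(v) = sqrt(2*v) = sqrt(2)*sqrt(v))
28552/12360 + o(s(4)/(-104) + 101/4)/((3*2167)) = 28552/12360 + (sqrt(2)*sqrt((16 + 4**2 - 10*4)/(-104) + 101/4))/((3*2167)) = 28552*(1/12360) + (sqrt(2)*sqrt((16 + 16 - 40)*(-1/104) + 101*(1/4)))/6501 = 3569/1545 + (sqrt(2)*sqrt(-8*(-1/104) + 101/4))*(1/6501) = 3569/1545 + (sqrt(2)*sqrt(1/13 + 101/4))*(1/6501) = 3569/1545 + (sqrt(2)*sqrt(1317/52))*(1/6501) = 3569/1545 + (sqrt(2)*(sqrt(17121)/26))*(1/6501) = 3569/1545 + (sqrt(34242)/26)*(1/6501) = 3569/1545 + sqrt(34242)/169026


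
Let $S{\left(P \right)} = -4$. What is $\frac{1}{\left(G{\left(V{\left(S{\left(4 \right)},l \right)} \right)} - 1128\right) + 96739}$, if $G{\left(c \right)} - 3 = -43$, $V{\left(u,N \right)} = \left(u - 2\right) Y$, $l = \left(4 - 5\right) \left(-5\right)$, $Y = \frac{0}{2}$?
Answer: $\frac{1}{95571} \approx 1.0463 \cdot 10^{-5}$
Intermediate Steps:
$Y = 0$ ($Y = 0 \cdot \frac{1}{2} = 0$)
$l = 5$ ($l = \left(-1\right) \left(-5\right) = 5$)
$V{\left(u,N \right)} = 0$ ($V{\left(u,N \right)} = \left(u - 2\right) 0 = \left(-2 + u\right) 0 = 0$)
$G{\left(c \right)} = -40$ ($G{\left(c \right)} = 3 - 43 = -40$)
$\frac{1}{\left(G{\left(V{\left(S{\left(4 \right)},l \right)} \right)} - 1128\right) + 96739} = \frac{1}{\left(-40 - 1128\right) + 96739} = \frac{1}{-1168 + 96739} = \frac{1}{95571}$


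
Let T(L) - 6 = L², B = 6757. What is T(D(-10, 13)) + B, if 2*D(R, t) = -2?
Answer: 6764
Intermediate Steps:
D(R, t) = -1 (D(R, t) = (½)*(-2) = -1)
T(L) = 6 + L²
T(D(-10, 13)) + B = (6 + (-1)²) + 6757 = (6 + 1) + 6757 = 7 + 6757 = 6764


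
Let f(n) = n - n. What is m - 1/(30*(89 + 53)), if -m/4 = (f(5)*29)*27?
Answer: -1/4260 ≈ -0.00023474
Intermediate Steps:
f(n) = 0
m = 0 (m = -4*0*29*27 = -0*27 = -4*0 = 0)
m - 1/(30*(89 + 53)) = 0 - 1/(30*(89 + 53)) = 0 - 1/(30*142) = 0 - 1/4260 = -1/4260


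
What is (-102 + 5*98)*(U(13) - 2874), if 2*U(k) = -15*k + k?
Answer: -1150420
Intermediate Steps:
U(k) = -7*k (U(k) = (-15*k + k)/2 = (-14*k)/2 = -7*k)
(-102 + 5*98)*(U(13) - 2874) = (-102 + 5*98)*(-7*13 - 2874) = (-102 + 490)*(-91 - 2874) = 388*(-2965) = -1150420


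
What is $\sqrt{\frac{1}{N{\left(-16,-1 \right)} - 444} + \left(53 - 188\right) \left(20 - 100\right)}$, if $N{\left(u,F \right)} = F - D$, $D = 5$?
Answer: $\frac{\sqrt{9719998}}{30} \approx 103.92$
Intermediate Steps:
$N{\left(u,F \right)} = -5 + F$ ($N{\left(u,F \right)} = F - 5 = -5 + F$)
$\sqrt{\frac{1}{N{\left(-16,-1 \right)} - 444} + \left(53 - 188\right) \left(20 - 100\right)} = \sqrt{\frac{1}{\left(-5 - 1\right) - 444} + \left(53 - 188\right) \left(20 - 100\right)} = \sqrt{\frac{1}{-6 - 444} - -10800} = \sqrt{\frac{1}{-450} + 10800} = \sqrt{- \frac{1}{450} + 10800} = \sqrt{\frac{4859999}{450}} = \frac{\sqrt{9719998}}{30}$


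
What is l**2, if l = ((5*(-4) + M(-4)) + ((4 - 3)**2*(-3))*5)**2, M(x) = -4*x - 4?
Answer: 279841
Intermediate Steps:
M(x) = -4 - 4*x
l = 529 (l = ((5*(-4) + (-4 - 4*(-4))) + ((4 - 3)**2*(-3))*5)**2 = ((-20 + (-4 + 16)) + (1**2*(-3))*5)**2 = ((-20 + 12) + (1*(-3))*5)**2 = (-8 - 3*5)**2 = (-8 - 15)**2 = (-23)**2 = 529)
l**2 = 529**2 = 279841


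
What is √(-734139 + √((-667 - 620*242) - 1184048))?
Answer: √(-734139 + I*√1334755) ≈ 0.674 + 856.82*I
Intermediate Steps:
√(-734139 + √((-667 - 620*242) - 1184048)) = √(-734139 + √((-667 - 150040) - 1184048)) = √(-734139 + √(-150707 - 1184048)) = √(-734139 + √(-1334755)) = √(-734139 + I*√1334755)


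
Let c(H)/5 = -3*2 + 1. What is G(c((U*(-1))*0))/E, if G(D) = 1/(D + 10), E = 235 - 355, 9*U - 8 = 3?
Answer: 1/1800 ≈ 0.00055556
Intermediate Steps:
U = 11/9 (U = 8/9 + (⅑)*3 = 8/9 + ⅓ = 11/9 ≈ 1.2222)
c(H) = -25 (c(H) = 5*(-3*2 + 1) = 5*(-6 + 1) = 5*(-5) = -25)
E = -120
G(D) = 1/(10 + D)
G(c((U*(-1))*0))/E = 1/((10 - 25)*(-120)) = -1/120/(-15) = -1/15*(-1/120) = 1/1800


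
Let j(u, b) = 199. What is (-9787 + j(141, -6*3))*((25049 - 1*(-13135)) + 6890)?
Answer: -432169512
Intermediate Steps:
(-9787 + j(141, -6*3))*((25049 - 1*(-13135)) + 6890) = (-9787 + 199)*((25049 - 1*(-13135)) + 6890) = -9588*((25049 + 13135) + 6890) = -9588*(38184 + 6890) = -9588*45074 = -432169512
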